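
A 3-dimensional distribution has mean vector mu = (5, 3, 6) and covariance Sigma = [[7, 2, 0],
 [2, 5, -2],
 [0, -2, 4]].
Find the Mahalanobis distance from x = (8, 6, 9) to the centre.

Step 1 — centre the observation: (x - mu) = (3, 3, 3).

Step 2 — invert Sigma (cofactor / det for 3×3, or solve directly):
  Sigma^{-1} = [[0.1667, -0.0833, -0.0417],
 [-0.0833, 0.2917, 0.1458],
 [-0.0417, 0.1458, 0.3229]].

Step 3 — form the quadratic (x - mu)^T · Sigma^{-1} · (x - mu):
  Sigma^{-1} · (x - mu) = (0.125, 1.0625, 1.2812).
  (x - mu)^T · [Sigma^{-1} · (x - mu)] = (3)·(0.125) + (3)·(1.0625) + (3)·(1.2812) = 7.4062.

Step 4 — take square root: d = √(7.4062) ≈ 2.7214.

d(x, mu) = √(7.4062) ≈ 2.7214


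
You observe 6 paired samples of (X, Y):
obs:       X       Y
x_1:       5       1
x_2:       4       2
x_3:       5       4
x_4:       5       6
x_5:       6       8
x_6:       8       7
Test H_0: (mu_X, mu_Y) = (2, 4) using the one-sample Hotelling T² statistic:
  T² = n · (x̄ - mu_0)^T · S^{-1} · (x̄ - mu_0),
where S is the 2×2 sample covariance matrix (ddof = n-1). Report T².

Step 1 — sample mean vector:
  mean(X) = (5 + 4 + 5 + 5 + 6 + 8) / 6 = 33/6 = 5.5
  mean(Y) = (1 + 2 + 4 + 6 + 8 + 7) / 6 = 28/6 = 4.6667
  x̄ = (5.5, 4.6667),  deviation x̄ - mu_0 = (5.5, 4.6667) - (2, 4) = (3.5, 0.6667).

Step 2 — sample covariance matrix, S[i,j] = (1/(n-1)) · Σ_k (x_{k,i} - mean_i) · (x_{k,j} - mean_j), divisor n-1 = 5:
  S[X,X] = ((-0.5)·(-0.5) + (-1.5)·(-1.5) + (-0.5)·(-0.5) + (-0.5)·(-0.5) + (0.5)·(0.5) + (2.5)·(2.5)) / 5 = 9.5/5 = 1.9
  S[X,Y] = ((-0.5)·(-3.6667) + (-1.5)·(-2.6667) + (-0.5)·(-0.6667) + (-0.5)·(1.3333) + (0.5)·(3.3333) + (2.5)·(2.3333)) / 5 = 13/5 = 2.6
  S[Y,Y] = ((-3.6667)·(-3.6667) + (-2.6667)·(-2.6667) + (-0.6667)·(-0.6667) + (1.3333)·(1.3333) + (3.3333)·(3.3333) + (2.3333)·(2.3333)) / 5 = 39.3333/5 = 7.8667
  S = [[1.9, 2.6],
 [2.6, 7.8667]].

Step 3 — invert S. det(S) = 1.9·7.8667 - (2.6)² = 8.1867.
  S^{-1} = (1/det) · [[d, -b], [-b, a]] = [[0.9609, -0.3176],
 [-0.3176, 0.2321]].

Step 4 — quadratic form (x̄ - mu_0)^T · S^{-1} · (x̄ - mu_0):
  S^{-1} · (x̄ - mu_0) = (3.1515, -0.9568),
  (x̄ - mu_0)^T · [...] = (3.5)·(3.1515) + (0.6667)·(-0.9568) = 10.3922.

Step 5 — scale by n: T² = 6 · 10.3922 = 62.3534.

T² ≈ 62.3534


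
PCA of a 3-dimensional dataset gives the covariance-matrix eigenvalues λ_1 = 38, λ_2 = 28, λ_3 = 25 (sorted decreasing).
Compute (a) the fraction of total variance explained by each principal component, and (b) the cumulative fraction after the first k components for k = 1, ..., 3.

Step 1 — total variance = trace(Sigma) = Σ λ_i = 38 + 28 + 25 = 91.

Step 2 — fraction explained by component i = λ_i / Σ λ:
  PC1: 38/91 = 0.4176
  PC2: 28/91 = 0.3077
  PC3: 25/91 = 0.2747

Step 3 — cumulative fraction after k components = (λ_1 + ... + λ_k) / Σ λ:
  k = 1: 38/91 = 0.4176
  k = 2: (38 + 28)/91 = 66/91 = 0.7253
  k = 3: (38 + 28 + 25)/91 = 91/91 = 1

Summary (fraction, with percent):

explained: PC1 0.4176 (41.76%), PC2 0.3077 (30.77%), PC3 0.2747 (27.47%);  cumulative: 0.4176, 0.7253, 1


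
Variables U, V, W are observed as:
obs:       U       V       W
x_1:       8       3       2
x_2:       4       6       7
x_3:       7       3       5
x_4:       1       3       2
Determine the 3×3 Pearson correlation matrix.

Step 1 — column means:
  mean(U) = (8 + 4 + 7 + 1) / 4 = 20/4 = 5
  mean(V) = (3 + 6 + 3 + 3) / 4 = 15/4 = 3.75
  mean(W) = (2 + 7 + 5 + 2) / 4 = 16/4 = 4

Step 2 — sample variances and covariances s[i,j] = (1/(n-1)) · Σ_k (x_{k,i} - mean_i) · (x_{k,j} - mean_j), with n-1 = 3:
  s[U,U] = ((3)·(3) + (-1)·(-1) + (2)·(2) + (-4)·(-4)) / 3 = 30/3 = 10
  s[U,V] = ((3)·(-0.75) + (-1)·(2.25) + (2)·(-0.75) + (-4)·(-0.75)) / 3 = -3/3 = -1
  s[U,W] = ((3)·(-2) + (-1)·(3) + (2)·(1) + (-4)·(-2)) / 3 = 1/3 = 0.3333
  s[V,V] = ((-0.75)·(-0.75) + (2.25)·(2.25) + (-0.75)·(-0.75) + (-0.75)·(-0.75)) / 3 = 6.75/3 = 2.25
  s[V,W] = ((-0.75)·(-2) + (2.25)·(3) + (-0.75)·(1) + (-0.75)·(-2)) / 3 = 9/3 = 3
  s[W,W] = ((-2)·(-2) + (3)·(3) + (1)·(1) + (-2)·(-2)) / 3 = 18/3 = 6
  Sample standard deviations s_i = √(s[i,i]):
  s(U) = √(10) = 3.1623
  s(V) = √(2.25) = 1.5
  s(W) = √(6) = 2.4495

Step 3 — r_{ij} = s_{ij} / (s_i · s_j):
  r[U,U] = 1 (diagonal).
  r[U,V] = -1 / (3.1623 · 1.5) = -1 / 4.7434 = -0.2108
  r[U,W] = 0.3333 / (3.1623 · 2.4495) = 0.3333 / 7.746 = 0.043
  r[V,V] = 1 (diagonal).
  r[V,W] = 3 / (1.5 · 2.4495) = 3 / 3.6742 = 0.8165
  r[W,W] = 1 (diagonal).

R is symmetric with unit diagonal. Assembling:

R = [[1, -0.2108, 0.043],
 [-0.2108, 1, 0.8165],
 [0.043, 0.8165, 1]]


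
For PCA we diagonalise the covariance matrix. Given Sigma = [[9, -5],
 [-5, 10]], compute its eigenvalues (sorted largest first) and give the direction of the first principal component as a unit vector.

Step 1 — characteristic polynomial of 2×2 Sigma:
  det(Sigma - λI) = λ² - trace · λ + det = 0.
  trace = 9 + 10 = 19, det = 9·10 - (-5)² = 65.
Step 2 — discriminant:
  Δ = trace² - 4·det = 361 - 260 = 101.
Step 3 — eigenvalues:
  λ = (trace ± √Δ)/2 = (19 ± 10.0499)/2,
  λ_1 = 14.5249,  λ_2 = 4.4751.

Step 4 — unit eigenvector for λ_1: solve (Sigma - λ_1 I)v = 0. First row:
  (9 - 14.5249)·v_x + (-5)·v_y = 0, i.e. (-5.5249)·v_x + (-5)·v_y = 0,
  so v ∝ (b, λ_1 - a) = (-5, 5.5249); multiply by -1 so the first entry is positive: u = (5, -5.5249).
  ||u|| = √((5)² + (-5.5249)²) = √(55.5249) ≈ 7.4515,
  v_1 = u/||u|| ≈ (0.671, -0.7415) (||v_1|| = 1).

λ_1 = 14.5249,  λ_2 = 4.4751;  v_1 ≈ (0.671, -0.7415)


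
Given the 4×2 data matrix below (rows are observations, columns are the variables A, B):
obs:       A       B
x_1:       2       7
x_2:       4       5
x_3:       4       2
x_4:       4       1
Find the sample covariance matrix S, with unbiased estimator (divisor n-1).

Step 1 — column means:
  mean(A) = (2 + 4 + 4 + 4) / 4 = 14/4 = 3.5
  mean(B) = (7 + 5 + 2 + 1) / 4 = 15/4 = 3.75

Step 2 — sample covariance S[i,j] = (1/(n-1)) · Σ_k (x_{k,i} - mean_i) · (x_{k,j} - mean_j), with n-1 = 3.
  S[A,A] = ((-1.5)·(-1.5) + (0.5)·(0.5) + (0.5)·(0.5) + (0.5)·(0.5)) / 3 = 3/3 = 1
  S[A,B] = ((-1.5)·(3.25) + (0.5)·(1.25) + (0.5)·(-1.75) + (0.5)·(-2.75)) / 3 = -6.5/3 = -2.1667
  S[B,B] = ((3.25)·(3.25) + (1.25)·(1.25) + (-1.75)·(-1.75) + (-2.75)·(-2.75)) / 3 = 22.75/3 = 7.5833

S is symmetric (S[j,i] = S[i,j]). Assembling:

S = [[1, -2.1667],
 [-2.1667, 7.5833]]


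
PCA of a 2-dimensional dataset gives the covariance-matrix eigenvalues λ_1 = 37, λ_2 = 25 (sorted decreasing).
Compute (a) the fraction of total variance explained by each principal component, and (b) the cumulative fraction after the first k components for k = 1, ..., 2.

Step 1 — total variance = trace(Sigma) = Σ λ_i = 37 + 25 = 62.

Step 2 — fraction explained by component i = λ_i / Σ λ:
  PC1: 37/62 = 0.5968
  PC2: 25/62 = 0.4032

Step 3 — cumulative fraction after k components = (λ_1 + ... + λ_k) / Σ λ:
  k = 1: 37/62 = 0.5968
  k = 2: (37 + 25)/62 = 62/62 = 1

Summary (fraction, with percent):

explained: PC1 0.5968 (59.68%), PC2 0.4032 (40.32%);  cumulative: 0.5968, 1


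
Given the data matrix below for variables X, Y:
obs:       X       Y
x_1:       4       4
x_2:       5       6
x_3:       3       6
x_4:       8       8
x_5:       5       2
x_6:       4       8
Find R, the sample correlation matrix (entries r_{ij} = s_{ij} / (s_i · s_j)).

Step 1 — column means:
  mean(X) = (4 + 5 + 3 + 8 + 5 + 4) / 6 = 29/6 = 4.8333
  mean(Y) = (4 + 6 + 6 + 8 + 2 + 8) / 6 = 34/6 = 5.6667

Step 2 — sample variances and covariances s[i,j] = (1/(n-1)) · Σ_k (x_{k,i} - mean_i) · (x_{k,j} - mean_j), with n-1 = 5:
  s[X,X] = ((-0.8333)·(-0.8333) + (0.1667)·(0.1667) + (-1.8333)·(-1.8333) + (3.1667)·(3.1667) + (0.1667)·(0.1667) + (-0.8333)·(-0.8333)) / 5 = 14.8333/5 = 2.9667
  s[X,Y] = ((-0.8333)·(-1.6667) + (0.1667)·(0.3333) + (-1.8333)·(0.3333) + (3.1667)·(2.3333) + (0.1667)·(-3.6667) + (-0.8333)·(2.3333)) / 5 = 5.6667/5 = 1.1333
  s[Y,Y] = ((-1.6667)·(-1.6667) + (0.3333)·(0.3333) + (0.3333)·(0.3333) + (2.3333)·(2.3333) + (-3.6667)·(-3.6667) + (2.3333)·(2.3333)) / 5 = 27.3333/5 = 5.4667
  Sample standard deviations s_i = √(s[i,i]):
  s(X) = √(2.9667) = 1.7224
  s(Y) = √(5.4667) = 2.3381

Step 3 — r_{ij} = s_{ij} / (s_i · s_j):
  r[X,X] = 1 (diagonal).
  r[X,Y] = 1.1333 / (1.7224 · 2.3381) = 1.1333 / 4.0271 = 0.2814
  r[Y,Y] = 1 (diagonal).

R is symmetric with unit diagonal. Assembling:

R = [[1, 0.2814],
 [0.2814, 1]]


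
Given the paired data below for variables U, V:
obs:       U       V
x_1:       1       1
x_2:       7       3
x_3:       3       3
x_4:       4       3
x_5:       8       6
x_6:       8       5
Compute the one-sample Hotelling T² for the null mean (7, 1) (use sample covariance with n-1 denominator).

Step 1 — sample mean vector:
  mean(U) = (1 + 7 + 3 + 4 + 8 + 8) / 6 = 31/6 = 5.1667
  mean(V) = (1 + 3 + 3 + 3 + 6 + 5) / 6 = 21/6 = 3.5
  x̄ = (5.1667, 3.5),  deviation x̄ - mu_0 = (5.1667, 3.5) - (7, 1) = (-1.8333, 2.5).

Step 2 — sample covariance matrix, S[i,j] = (1/(n-1)) · Σ_k (x_{k,i} - mean_i) · (x_{k,j} - mean_j), divisor n-1 = 5:
  S[U,U] = ((-4.1667)·(-4.1667) + (1.8333)·(1.8333) + (-2.1667)·(-2.1667) + (-1.1667)·(-1.1667) + (2.8333)·(2.8333) + (2.8333)·(2.8333)) / 5 = 42.8333/5 = 8.5667
  S[U,V] = ((-4.1667)·(-2.5) + (1.8333)·(-0.5) + (-2.1667)·(-0.5) + (-1.1667)·(-0.5) + (2.8333)·(2.5) + (2.8333)·(1.5)) / 5 = 22.5/5 = 4.5
  S[V,V] = ((-2.5)·(-2.5) + (-0.5)·(-0.5) + (-0.5)·(-0.5) + (-0.5)·(-0.5) + (2.5)·(2.5) + (1.5)·(1.5)) / 5 = 15.5/5 = 3.1
  S = [[8.5667, 4.5],
 [4.5, 3.1]].

Step 3 — invert S. det(S) = 8.5667·3.1 - (4.5)² = 6.3067.
  S^{-1} = (1/det) · [[d, -b], [-b, a]] = [[0.4915, -0.7135],
 [-0.7135, 1.3584]].

Step 4 — quadratic form (x̄ - mu_0)^T · S^{-1} · (x̄ - mu_0):
  S^{-1} · (x̄ - mu_0) = (-2.685, 4.704),
  (x̄ - mu_0)^T · [...] = (-1.8333)·(-2.685) + (2.5)·(4.704) = 16.6825.

Step 5 — scale by n: T² = 6 · 16.6825 = 100.0951.

T² ≈ 100.0951


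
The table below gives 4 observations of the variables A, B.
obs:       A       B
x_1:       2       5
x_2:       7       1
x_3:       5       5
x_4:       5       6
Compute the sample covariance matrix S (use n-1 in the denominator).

Step 1 — column means:
  mean(A) = (2 + 7 + 5 + 5) / 4 = 19/4 = 4.75
  mean(B) = (5 + 1 + 5 + 6) / 4 = 17/4 = 4.25

Step 2 — sample covariance S[i,j] = (1/(n-1)) · Σ_k (x_{k,i} - mean_i) · (x_{k,j} - mean_j), with n-1 = 3.
  S[A,A] = ((-2.75)·(-2.75) + (2.25)·(2.25) + (0.25)·(0.25) + (0.25)·(0.25)) / 3 = 12.75/3 = 4.25
  S[A,B] = ((-2.75)·(0.75) + (2.25)·(-3.25) + (0.25)·(0.75) + (0.25)·(1.75)) / 3 = -8.75/3 = -2.9167
  S[B,B] = ((0.75)·(0.75) + (-3.25)·(-3.25) + (0.75)·(0.75) + (1.75)·(1.75)) / 3 = 14.75/3 = 4.9167

S is symmetric (S[j,i] = S[i,j]). Assembling:

S = [[4.25, -2.9167],
 [-2.9167, 4.9167]]


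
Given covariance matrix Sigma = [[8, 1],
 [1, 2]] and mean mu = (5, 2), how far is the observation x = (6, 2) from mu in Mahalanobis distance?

Step 1 — centre the observation: (x - mu) = (1, 0).

Step 2 — invert Sigma. det(Sigma) = 8·2 - (1)² = 15.
  Sigma^{-1} = (1/det) · [[d, -b], [-b, a]] = [[0.1333, -0.0667],
 [-0.0667, 0.5333]].

Step 3 — form the quadratic (x - mu)^T · Sigma^{-1} · (x - mu):
  Sigma^{-1} · (x - mu) = (0.1333, -0.0667).
  (x - mu)^T · [Sigma^{-1} · (x - mu)] = (1)·(0.1333) + (0)·(-0.0667) = 0.1333.

Step 4 — take square root: d = √(0.1333) ≈ 0.3651.

d(x, mu) = √(0.1333) ≈ 0.3651


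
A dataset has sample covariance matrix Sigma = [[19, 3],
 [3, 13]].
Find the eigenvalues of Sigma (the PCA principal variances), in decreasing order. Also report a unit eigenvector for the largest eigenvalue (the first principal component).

Step 1 — characteristic polynomial of 2×2 Sigma:
  det(Sigma - λI) = λ² - trace · λ + det = 0.
  trace = 19 + 13 = 32, det = 19·13 - (3)² = 238.
Step 2 — discriminant:
  Δ = trace² - 4·det = 1024 - 952 = 72.
Step 3 — eigenvalues:
  λ = (trace ± √Δ)/2 = (32 ± 8.4853)/2,
  λ_1 = 20.2426,  λ_2 = 11.7574.

Step 4 — unit eigenvector for λ_1: solve (Sigma - λ_1 I)v = 0. First row:
  (19 - 20.2426)·v_x + (3)·v_y = 0, i.e. (-1.2426)·v_x + (3)·v_y = 0,
  so v ∝ (b, λ_1 - a) = (3, 1.2426) = u.
  ||u|| = √((3)² + (1.2426)²) = √(10.5442) ≈ 3.2472,
  v_1 = u/||u|| ≈ (0.9239, 0.3827) (||v_1|| = 1).

λ_1 = 20.2426,  λ_2 = 11.7574;  v_1 ≈ (0.9239, 0.3827)


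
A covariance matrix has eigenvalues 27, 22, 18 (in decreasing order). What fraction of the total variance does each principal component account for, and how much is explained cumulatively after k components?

Step 1 — total variance = trace(Sigma) = Σ λ_i = 27 + 22 + 18 = 67.

Step 2 — fraction explained by component i = λ_i / Σ λ:
  PC1: 27/67 = 0.403
  PC2: 22/67 = 0.3284
  PC3: 18/67 = 0.2687

Step 3 — cumulative fraction after k components = (λ_1 + ... + λ_k) / Σ λ:
  k = 1: 27/67 = 0.403
  k = 2: (27 + 22)/67 = 49/67 = 0.7313
  k = 3: (27 + 22 + 18)/67 = 67/67 = 1

Summary (fraction, with percent):

explained: PC1 0.403 (40.3%), PC2 0.3284 (32.84%), PC3 0.2687 (26.87%);  cumulative: 0.403, 0.7313, 1


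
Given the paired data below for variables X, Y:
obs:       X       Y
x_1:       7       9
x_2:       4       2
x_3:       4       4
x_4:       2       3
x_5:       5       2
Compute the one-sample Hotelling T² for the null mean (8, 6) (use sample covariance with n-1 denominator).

Step 1 — sample mean vector:
  mean(X) = (7 + 4 + 4 + 2 + 5) / 5 = 22/5 = 4.4
  mean(Y) = (9 + 2 + 4 + 3 + 2) / 5 = 20/5 = 4
  x̄ = (4.4, 4),  deviation x̄ - mu_0 = (4.4, 4) - (8, 6) = (-3.6, -2).

Step 2 — sample covariance matrix, S[i,j] = (1/(n-1)) · Σ_k (x_{k,i} - mean_i) · (x_{k,j} - mean_j), divisor n-1 = 4:
  S[X,X] = ((2.6)·(2.6) + (-0.4)·(-0.4) + (-0.4)·(-0.4) + (-2.4)·(-2.4) + (0.6)·(0.6)) / 4 = 13.2/4 = 3.3
  S[X,Y] = ((2.6)·(5) + (-0.4)·(-2) + (-0.4)·(0) + (-2.4)·(-1) + (0.6)·(-2)) / 4 = 15/4 = 3.75
  S[Y,Y] = ((5)·(5) + (-2)·(-2) + (0)·(0) + (-1)·(-1) + (-2)·(-2)) / 4 = 34/4 = 8.5
  S = [[3.3, 3.75],
 [3.75, 8.5]].

Step 3 — invert S. det(S) = 3.3·8.5 - (3.75)² = 13.9875.
  S^{-1} = (1/det) · [[d, -b], [-b, a]] = [[0.6077, -0.2681],
 [-0.2681, 0.2359]].

Step 4 — quadratic form (x̄ - mu_0)^T · S^{-1} · (x̄ - mu_0):
  S^{-1} · (x̄ - mu_0) = (-1.6515, 0.4933),
  (x̄ - mu_0)^T · [...] = (-3.6)·(-1.6515) + (-2)·(0.4933) = 4.9587.

Step 5 — scale by n: T² = 5 · 4.9587 = 24.7936.

T² ≈ 24.7936


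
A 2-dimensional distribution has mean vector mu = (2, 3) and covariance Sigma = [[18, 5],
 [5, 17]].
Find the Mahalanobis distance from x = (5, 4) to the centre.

Step 1 — centre the observation: (x - mu) = (3, 1).

Step 2 — invert Sigma. det(Sigma) = 18·17 - (5)² = 281.
  Sigma^{-1} = (1/det) · [[d, -b], [-b, a]] = [[0.0605, -0.0178],
 [-0.0178, 0.0641]].

Step 3 — form the quadratic (x - mu)^T · Sigma^{-1} · (x - mu):
  Sigma^{-1} · (x - mu) = (0.1637, 0.0107).
  (x - mu)^T · [Sigma^{-1} · (x - mu)] = (3)·(0.1637) + (1)·(0.0107) = 0.5018.

Step 4 — take square root: d = √(0.5018) ≈ 0.7084.

d(x, mu) = √(0.5018) ≈ 0.7084


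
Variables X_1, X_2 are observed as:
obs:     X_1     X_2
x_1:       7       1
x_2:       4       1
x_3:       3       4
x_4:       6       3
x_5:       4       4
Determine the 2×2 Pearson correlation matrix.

Step 1 — column means:
  mean(X_1) = (7 + 4 + 3 + 6 + 4) / 5 = 24/5 = 4.8
  mean(X_2) = (1 + 1 + 4 + 3 + 4) / 5 = 13/5 = 2.6

Step 2 — sample variances and covariances s[i,j] = (1/(n-1)) · Σ_k (x_{k,i} - mean_i) · (x_{k,j} - mean_j), with n-1 = 4:
  s[X_1,X_1] = ((2.2)·(2.2) + (-0.8)·(-0.8) + (-1.8)·(-1.8) + (1.2)·(1.2) + (-0.8)·(-0.8)) / 4 = 10.8/4 = 2.7
  s[X_1,X_2] = ((2.2)·(-1.6) + (-0.8)·(-1.6) + (-1.8)·(1.4) + (1.2)·(0.4) + (-0.8)·(1.4)) / 4 = -5.4/4 = -1.35
  s[X_2,X_2] = ((-1.6)·(-1.6) + (-1.6)·(-1.6) + (1.4)·(1.4) + (0.4)·(0.4) + (1.4)·(1.4)) / 4 = 9.2/4 = 2.3
  Sample standard deviations s_i = √(s[i,i]):
  s(X_1) = √(2.7) = 1.6432
  s(X_2) = √(2.3) = 1.5166

Step 3 — r_{ij} = s_{ij} / (s_i · s_j):
  r[X_1,X_1] = 1 (diagonal).
  r[X_1,X_2] = -1.35 / (1.6432 · 1.5166) = -1.35 / 2.492 = -0.5417
  r[X_2,X_2] = 1 (diagonal).

R is symmetric with unit diagonal. Assembling:

R = [[1, -0.5417],
 [-0.5417, 1]]


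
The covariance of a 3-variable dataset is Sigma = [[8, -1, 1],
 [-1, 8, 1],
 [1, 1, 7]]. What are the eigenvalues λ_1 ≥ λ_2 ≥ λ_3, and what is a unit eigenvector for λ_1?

Step 1 — characteristic polynomial p(λ) = det(λI - Sigma) = λ³ - tr·λ² + c_1·λ - det, where tr = trace, c_1 = sum of the principal 2×2 minors, det = det(Sigma):
  tr = 8 + 8 + 7 = 23,
  c_1 = (8·8 - (-1)²) + (8·7 - (1)²) + (8·7 - (1)²) = 63 + 55 + 55 = 173,
  det = 8·(8·7 - (1)²) - (-1)·((-1)·7 - (1)·(1)) + (1)·((-1)·(1) - 8·(1)) = 8·(55) - (-1)·(-8) + (1)·(-9) = 423.
  So p(λ) = λ³ - 23λ² + 173λ - 423.
Step 2 — look for an integer root (rational root theorem: any rational root is an integer divisor of 423). Testing λ = 9:
  p(9) = 729 - 1863 + 1557 - 423 = 0  ✓
  Dividing out (λ - 9): p(λ) = (λ - 9)(λ² - 14λ + 47).
Step 3 — remaining eigenvalues from the quadratic λ² - 14λ + 47 = 0:
  Δ = 14² - 4·47 = 196 - 188 = 8,  λ = (14 ± √8)/2 = (14 ± 2.8284)/2 ≈ 8.4142 or 5.5858.
  Sorted: λ_1 = 9,  λ_2 = 8.4142,  λ_3 = 5.5858  (check: sum = 23 = tr ✓).

Step 4 — unit eigenvector for λ_1 = 9: v spans the null space of (Sigma - λ_1 I), whose rows are
  r_1 = (-1, -1, 1),  r_2 = (-1, -1, 1),  r_3 = (1, 1, -2).
  v is orthogonal to every row, so take v ∝ r_1 × r_3 = ((-1)·(-2) - (1)·(1), (1)·(1) - (-1)·(-2), (-1)·(1) - (-1)·(1)) = (1, -1, 0).
  Let u = (1, -1, 0).
  ||u|| = √((1)² + (-1)² + (0)²) = √(2) ≈ 1.4142,  v_1 = u/||u|| ≈ (0.7071, -0.7071, 0) (||v_1|| = 1).

λ_1 = 9,  λ_2 = 8.4142,  λ_3 = 5.5858;  v_1 ≈ (0.7071, -0.7071, 0)


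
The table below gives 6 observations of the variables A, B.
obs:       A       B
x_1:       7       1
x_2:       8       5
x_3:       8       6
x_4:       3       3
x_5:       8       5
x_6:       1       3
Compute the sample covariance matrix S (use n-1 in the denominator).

Step 1 — column means:
  mean(A) = (7 + 8 + 8 + 3 + 8 + 1) / 6 = 35/6 = 5.8333
  mean(B) = (1 + 5 + 6 + 3 + 5 + 3) / 6 = 23/6 = 3.8333

Step 2 — sample covariance S[i,j] = (1/(n-1)) · Σ_k (x_{k,i} - mean_i) · (x_{k,j} - mean_j), with n-1 = 5.
  S[A,A] = ((1.1667)·(1.1667) + (2.1667)·(2.1667) + (2.1667)·(2.1667) + (-2.8333)·(-2.8333) + (2.1667)·(2.1667) + (-4.8333)·(-4.8333)) / 5 = 46.8333/5 = 9.3667
  S[A,B] = ((1.1667)·(-2.8333) + (2.1667)·(1.1667) + (2.1667)·(2.1667) + (-2.8333)·(-0.8333) + (2.1667)·(1.1667) + (-4.8333)·(-0.8333)) / 5 = 12.8333/5 = 2.5667
  S[B,B] = ((-2.8333)·(-2.8333) + (1.1667)·(1.1667) + (2.1667)·(2.1667) + (-0.8333)·(-0.8333) + (1.1667)·(1.1667) + (-0.8333)·(-0.8333)) / 5 = 16.8333/5 = 3.3667

S is symmetric (S[j,i] = S[i,j]). Assembling:

S = [[9.3667, 2.5667],
 [2.5667, 3.3667]]


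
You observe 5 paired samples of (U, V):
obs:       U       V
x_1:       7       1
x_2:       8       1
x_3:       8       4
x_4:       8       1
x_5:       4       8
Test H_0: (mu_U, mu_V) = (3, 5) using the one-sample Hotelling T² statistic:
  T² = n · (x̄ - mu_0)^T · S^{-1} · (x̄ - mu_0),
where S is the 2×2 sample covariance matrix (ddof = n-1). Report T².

Step 1 — sample mean vector:
  mean(U) = (7 + 8 + 8 + 8 + 4) / 5 = 35/5 = 7
  mean(V) = (1 + 1 + 4 + 1 + 8) / 5 = 15/5 = 3
  x̄ = (7, 3),  deviation x̄ - mu_0 = (7, 3) - (3, 5) = (4, -2).

Step 2 — sample covariance matrix, S[i,j] = (1/(n-1)) · Σ_k (x_{k,i} - mean_i) · (x_{k,j} - mean_j), divisor n-1 = 4:
  S[U,U] = ((0)·(0) + (1)·(1) + (1)·(1) + (1)·(1) + (-3)·(-3)) / 4 = 12/4 = 3
  S[U,V] = ((0)·(-2) + (1)·(-2) + (1)·(1) + (1)·(-2) + (-3)·(5)) / 4 = -18/4 = -4.5
  S[V,V] = ((-2)·(-2) + (-2)·(-2) + (1)·(1) + (-2)·(-2) + (5)·(5)) / 4 = 38/4 = 9.5
  S = [[3, -4.5],
 [-4.5, 9.5]].

Step 3 — invert S. det(S) = 3·9.5 - (-4.5)² = 8.25.
  S^{-1} = (1/det) · [[d, -b], [-b, a]] = [[1.1515, 0.5455],
 [0.5455, 0.3636]].

Step 4 — quadratic form (x̄ - mu_0)^T · S^{-1} · (x̄ - mu_0):
  S^{-1} · (x̄ - mu_0) = (3.5152, 1.4545),
  (x̄ - mu_0)^T · [...] = (4)·(3.5152) + (-2)·(1.4545) = 11.1515.

Step 5 — scale by n: T² = 5 · 11.1515 = 55.7576.

T² ≈ 55.7576


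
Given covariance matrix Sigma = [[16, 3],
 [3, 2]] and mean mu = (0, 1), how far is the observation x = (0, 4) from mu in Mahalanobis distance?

Step 1 — centre the observation: (x - mu) = (0, 3).

Step 2 — invert Sigma. det(Sigma) = 16·2 - (3)² = 23.
  Sigma^{-1} = (1/det) · [[d, -b], [-b, a]] = [[0.087, -0.1304],
 [-0.1304, 0.6957]].

Step 3 — form the quadratic (x - mu)^T · Sigma^{-1} · (x - mu):
  Sigma^{-1} · (x - mu) = (-0.3913, 2.087).
  (x - mu)^T · [Sigma^{-1} · (x - mu)] = (0)·(-0.3913) + (3)·(2.087) = 6.2609.

Step 4 — take square root: d = √(6.2609) ≈ 2.5022.

d(x, mu) = √(6.2609) ≈ 2.5022


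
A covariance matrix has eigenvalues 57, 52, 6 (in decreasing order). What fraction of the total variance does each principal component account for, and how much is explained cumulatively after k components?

Step 1 — total variance = trace(Sigma) = Σ λ_i = 57 + 52 + 6 = 115.

Step 2 — fraction explained by component i = λ_i / Σ λ:
  PC1: 57/115 = 0.4957
  PC2: 52/115 = 0.4522
  PC3: 6/115 = 0.0522

Step 3 — cumulative fraction after k components = (λ_1 + ... + λ_k) / Σ λ:
  k = 1: 57/115 = 0.4957
  k = 2: (57 + 52)/115 = 109/115 = 0.9478
  k = 3: (57 + 52 + 6)/115 = 115/115 = 1

Summary (fraction, with percent):

explained: PC1 0.4957 (49.57%), PC2 0.4522 (45.22%), PC3 0.0522 (5.22%);  cumulative: 0.4957, 0.9478, 1


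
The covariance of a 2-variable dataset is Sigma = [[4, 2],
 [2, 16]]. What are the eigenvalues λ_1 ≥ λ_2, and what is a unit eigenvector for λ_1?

Step 1 — characteristic polynomial of 2×2 Sigma:
  det(Sigma - λI) = λ² - trace · λ + det = 0.
  trace = 4 + 16 = 20, det = 4·16 - (2)² = 60.
Step 2 — discriminant:
  Δ = trace² - 4·det = 400 - 240 = 160.
Step 3 — eigenvalues:
  λ = (trace ± √Δ)/2 = (20 ± 12.6491)/2,
  λ_1 = 16.3246,  λ_2 = 3.6754.

Step 4 — unit eigenvector for λ_1: solve (Sigma - λ_1 I)v = 0. First row:
  (4 - 16.3246)·v_x + (2)·v_y = 0, i.e. (-12.3246)·v_x + (2)·v_y = 0,
  so v ∝ (b, λ_1 - a) = (2, 12.3246) = u.
  ||u|| = √((2)² + (12.3246)²) = √(155.8947) ≈ 12.4858,
  v_1 = u/||u|| ≈ (0.1602, 0.9871) (||v_1|| = 1).

λ_1 = 16.3246,  λ_2 = 3.6754;  v_1 ≈ (0.1602, 0.9871)


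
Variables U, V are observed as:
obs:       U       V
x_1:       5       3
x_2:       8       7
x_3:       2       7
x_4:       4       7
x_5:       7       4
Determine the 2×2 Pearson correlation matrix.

Step 1 — column means:
  mean(U) = (5 + 8 + 2 + 4 + 7) / 5 = 26/5 = 5.2
  mean(V) = (3 + 7 + 7 + 7 + 4) / 5 = 28/5 = 5.6

Step 2 — sample variances and covariances s[i,j] = (1/(n-1)) · Σ_k (x_{k,i} - mean_i) · (x_{k,j} - mean_j), with n-1 = 4:
  s[U,U] = ((-0.2)·(-0.2) + (2.8)·(2.8) + (-3.2)·(-3.2) + (-1.2)·(-1.2) + (1.8)·(1.8)) / 4 = 22.8/4 = 5.7
  s[U,V] = ((-0.2)·(-2.6) + (2.8)·(1.4) + (-3.2)·(1.4) + (-1.2)·(1.4) + (1.8)·(-1.6)) / 4 = -4.6/4 = -1.15
  s[V,V] = ((-2.6)·(-2.6) + (1.4)·(1.4) + (1.4)·(1.4) + (1.4)·(1.4) + (-1.6)·(-1.6)) / 4 = 15.2/4 = 3.8
  Sample standard deviations s_i = √(s[i,i]):
  s(U) = √(5.7) = 2.3875
  s(V) = √(3.8) = 1.9494

Step 3 — r_{ij} = s_{ij} / (s_i · s_j):
  r[U,U] = 1 (diagonal).
  r[U,V] = -1.15 / (2.3875 · 1.9494) = -1.15 / 4.654 = -0.2471
  r[V,V] = 1 (diagonal).

R is symmetric with unit diagonal. Assembling:

R = [[1, -0.2471],
 [-0.2471, 1]]


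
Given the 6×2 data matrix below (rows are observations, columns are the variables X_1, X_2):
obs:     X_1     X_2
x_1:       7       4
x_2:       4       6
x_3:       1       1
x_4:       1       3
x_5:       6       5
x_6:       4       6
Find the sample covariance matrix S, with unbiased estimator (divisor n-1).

Step 1 — column means:
  mean(X_1) = (7 + 4 + 1 + 1 + 6 + 4) / 6 = 23/6 = 3.8333
  mean(X_2) = (4 + 6 + 1 + 3 + 5 + 6) / 6 = 25/6 = 4.1667

Step 2 — sample covariance S[i,j] = (1/(n-1)) · Σ_k (x_{k,i} - mean_i) · (x_{k,j} - mean_j), with n-1 = 5.
  S[X_1,X_1] = ((3.1667)·(3.1667) + (0.1667)·(0.1667) + (-2.8333)·(-2.8333) + (-2.8333)·(-2.8333) + (2.1667)·(2.1667) + (0.1667)·(0.1667)) / 5 = 30.8333/5 = 6.1667
  S[X_1,X_2] = ((3.1667)·(-0.1667) + (0.1667)·(1.8333) + (-2.8333)·(-3.1667) + (-2.8333)·(-1.1667) + (2.1667)·(0.8333) + (0.1667)·(1.8333)) / 5 = 14.1667/5 = 2.8333
  S[X_2,X_2] = ((-0.1667)·(-0.1667) + (1.8333)·(1.8333) + (-3.1667)·(-3.1667) + (-1.1667)·(-1.1667) + (0.8333)·(0.8333) + (1.8333)·(1.8333)) / 5 = 18.8333/5 = 3.7667

S is symmetric (S[j,i] = S[i,j]). Assembling:

S = [[6.1667, 2.8333],
 [2.8333, 3.7667]]


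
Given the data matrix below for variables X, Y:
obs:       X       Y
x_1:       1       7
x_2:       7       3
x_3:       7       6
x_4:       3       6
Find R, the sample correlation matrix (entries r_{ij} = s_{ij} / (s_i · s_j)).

Step 1 — column means:
  mean(X) = (1 + 7 + 7 + 3) / 4 = 18/4 = 4.5
  mean(Y) = (7 + 3 + 6 + 6) / 4 = 22/4 = 5.5

Step 2 — sample variances and covariances s[i,j] = (1/(n-1)) · Σ_k (x_{k,i} - mean_i) · (x_{k,j} - mean_j), with n-1 = 3:
  s[X,X] = ((-3.5)·(-3.5) + (2.5)·(2.5) + (2.5)·(2.5) + (-1.5)·(-1.5)) / 3 = 27/3 = 9
  s[X,Y] = ((-3.5)·(1.5) + (2.5)·(-2.5) + (2.5)·(0.5) + (-1.5)·(0.5)) / 3 = -11/3 = -3.6667
  s[Y,Y] = ((1.5)·(1.5) + (-2.5)·(-2.5) + (0.5)·(0.5) + (0.5)·(0.5)) / 3 = 9/3 = 3
  Sample standard deviations s_i = √(s[i,i]):
  s(X) = √(9) = 3
  s(Y) = √(3) = 1.7321

Step 3 — r_{ij} = s_{ij} / (s_i · s_j):
  r[X,X] = 1 (diagonal).
  r[X,Y] = -3.6667 / (3 · 1.7321) = -3.6667 / 5.1962 = -0.7057
  r[Y,Y] = 1 (diagonal).

R is symmetric with unit diagonal. Assembling:

R = [[1, -0.7057],
 [-0.7057, 1]]


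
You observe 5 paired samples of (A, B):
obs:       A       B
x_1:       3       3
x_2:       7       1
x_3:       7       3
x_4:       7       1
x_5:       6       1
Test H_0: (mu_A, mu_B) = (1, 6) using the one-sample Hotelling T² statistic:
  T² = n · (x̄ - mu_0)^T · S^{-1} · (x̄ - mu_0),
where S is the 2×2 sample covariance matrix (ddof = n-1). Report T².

Step 1 — sample mean vector:
  mean(A) = (3 + 7 + 7 + 7 + 6) / 5 = 30/5 = 6
  mean(B) = (3 + 1 + 3 + 1 + 1) / 5 = 9/5 = 1.8
  x̄ = (6, 1.8),  deviation x̄ - mu_0 = (6, 1.8) - (1, 6) = (5, -4.2).

Step 2 — sample covariance matrix, S[i,j] = (1/(n-1)) · Σ_k (x_{k,i} - mean_i) · (x_{k,j} - mean_j), divisor n-1 = 4:
  S[A,A] = ((-3)·(-3) + (1)·(1) + (1)·(1) + (1)·(1) + (0)·(0)) / 4 = 12/4 = 3
  S[A,B] = ((-3)·(1.2) + (1)·(-0.8) + (1)·(1.2) + (1)·(-0.8) + (0)·(-0.8)) / 4 = -4/4 = -1
  S[B,B] = ((1.2)·(1.2) + (-0.8)·(-0.8) + (1.2)·(1.2) + (-0.8)·(-0.8) + (-0.8)·(-0.8)) / 4 = 4.8/4 = 1.2
  S = [[3, -1],
 [-1, 1.2]].

Step 3 — invert S. det(S) = 3·1.2 - (-1)² = 2.6.
  S^{-1} = (1/det) · [[d, -b], [-b, a]] = [[0.4615, 0.3846],
 [0.3846, 1.1538]].

Step 4 — quadratic form (x̄ - mu_0)^T · S^{-1} · (x̄ - mu_0):
  S^{-1} · (x̄ - mu_0) = (0.6923, -2.9231),
  (x̄ - mu_0)^T · [...] = (5)·(0.6923) + (-4.2)·(-2.9231) = 15.7385.

Step 5 — scale by n: T² = 5 · 15.7385 = 78.6923.

T² ≈ 78.6923


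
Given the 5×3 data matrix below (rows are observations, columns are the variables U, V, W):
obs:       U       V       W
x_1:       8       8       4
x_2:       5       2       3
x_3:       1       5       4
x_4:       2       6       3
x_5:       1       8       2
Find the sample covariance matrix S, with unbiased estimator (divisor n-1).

Step 1 — column means:
  mean(U) = (8 + 5 + 1 + 2 + 1) / 5 = 17/5 = 3.4
  mean(V) = (8 + 2 + 5 + 6 + 8) / 5 = 29/5 = 5.8
  mean(W) = (4 + 3 + 4 + 3 + 2) / 5 = 16/5 = 3.2

Step 2 — sample covariance S[i,j] = (1/(n-1)) · Σ_k (x_{k,i} - mean_i) · (x_{k,j} - mean_j), with n-1 = 4.
  S[U,U] = ((4.6)·(4.6) + (1.6)·(1.6) + (-2.4)·(-2.4) + (-1.4)·(-1.4) + (-2.4)·(-2.4)) / 4 = 37.2/4 = 9.3
  S[U,V] = ((4.6)·(2.2) + (1.6)·(-3.8) + (-2.4)·(-0.8) + (-1.4)·(0.2) + (-2.4)·(2.2)) / 4 = 0.4/4 = 0.1
  S[U,W] = ((4.6)·(0.8) + (1.6)·(-0.2) + (-2.4)·(0.8) + (-1.4)·(-0.2) + (-2.4)·(-1.2)) / 4 = 4.6/4 = 1.15
  S[V,V] = ((2.2)·(2.2) + (-3.8)·(-3.8) + (-0.8)·(-0.8) + (0.2)·(0.2) + (2.2)·(2.2)) / 4 = 24.8/4 = 6.2
  S[V,W] = ((2.2)·(0.8) + (-3.8)·(-0.2) + (-0.8)·(0.8) + (0.2)·(-0.2) + (2.2)·(-1.2)) / 4 = -0.8/4 = -0.2
  S[W,W] = ((0.8)·(0.8) + (-0.2)·(-0.2) + (0.8)·(0.8) + (-0.2)·(-0.2) + (-1.2)·(-1.2)) / 4 = 2.8/4 = 0.7

S is symmetric (S[j,i] = S[i,j]). Assembling:

S = [[9.3, 0.1, 1.15],
 [0.1, 6.2, -0.2],
 [1.15, -0.2, 0.7]]


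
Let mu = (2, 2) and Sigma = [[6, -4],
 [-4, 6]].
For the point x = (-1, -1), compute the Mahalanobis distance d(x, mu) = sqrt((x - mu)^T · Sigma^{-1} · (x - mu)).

Step 1 — centre the observation: (x - mu) = (-3, -3).

Step 2 — invert Sigma. det(Sigma) = 6·6 - (-4)² = 20.
  Sigma^{-1} = (1/det) · [[d, -b], [-b, a]] = [[0.3, 0.2],
 [0.2, 0.3]].

Step 3 — form the quadratic (x - mu)^T · Sigma^{-1} · (x - mu):
  Sigma^{-1} · (x - mu) = (-1.5, -1.5).
  (x - mu)^T · [Sigma^{-1} · (x - mu)] = (-3)·(-1.5) + (-3)·(-1.5) = 9.

Step 4 — take square root: d = √(9) ≈ 3.

d(x, mu) = √(9) ≈ 3


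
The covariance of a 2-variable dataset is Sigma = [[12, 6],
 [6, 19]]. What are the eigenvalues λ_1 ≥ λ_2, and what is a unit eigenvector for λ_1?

Step 1 — characteristic polynomial of 2×2 Sigma:
  det(Sigma - λI) = λ² - trace · λ + det = 0.
  trace = 12 + 19 = 31, det = 12·19 - (6)² = 192.
Step 2 — discriminant:
  Δ = trace² - 4·det = 961 - 768 = 193.
Step 3 — eigenvalues:
  λ = (trace ± √Δ)/2 = (31 ± 13.8924)/2,
  λ_1 = 22.4462,  λ_2 = 8.5538.

Step 4 — unit eigenvector for λ_1: solve (Sigma - λ_1 I)v = 0. First row:
  (12 - 22.4462)·v_x + (6)·v_y = 0, i.e. (-10.4462)·v_x + (6)·v_y = 0,
  so v ∝ (b, λ_1 - a) = (6, 10.4462) = u.
  ||u|| = √((6)² + (10.4462)²) = √(145.1236) ≈ 12.0467,
  v_1 = u/||u|| ≈ (0.4981, 0.8671) (||v_1|| = 1).

λ_1 = 22.4462,  λ_2 = 8.5538;  v_1 ≈ (0.4981, 0.8671)


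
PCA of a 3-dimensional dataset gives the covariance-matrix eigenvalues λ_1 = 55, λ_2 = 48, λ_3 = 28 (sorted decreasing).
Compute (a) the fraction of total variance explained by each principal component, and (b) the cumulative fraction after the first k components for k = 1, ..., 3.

Step 1 — total variance = trace(Sigma) = Σ λ_i = 55 + 48 + 28 = 131.

Step 2 — fraction explained by component i = λ_i / Σ λ:
  PC1: 55/131 = 0.4198
  PC2: 48/131 = 0.3664
  PC3: 28/131 = 0.2137

Step 3 — cumulative fraction after k components = (λ_1 + ... + λ_k) / Σ λ:
  k = 1: 55/131 = 0.4198
  k = 2: (55 + 48)/131 = 103/131 = 0.7863
  k = 3: (55 + 48 + 28)/131 = 131/131 = 1

Summary (fraction, with percent):

explained: PC1 0.4198 (41.98%), PC2 0.3664 (36.64%), PC3 0.2137 (21.37%);  cumulative: 0.4198, 0.7863, 1


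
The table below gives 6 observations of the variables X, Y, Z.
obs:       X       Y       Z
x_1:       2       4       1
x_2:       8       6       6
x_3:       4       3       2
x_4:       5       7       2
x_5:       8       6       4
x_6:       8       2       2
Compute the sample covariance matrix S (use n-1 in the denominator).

Step 1 — column means:
  mean(X) = (2 + 8 + 4 + 5 + 8 + 8) / 6 = 35/6 = 5.8333
  mean(Y) = (4 + 6 + 3 + 7 + 6 + 2) / 6 = 28/6 = 4.6667
  mean(Z) = (1 + 6 + 2 + 2 + 4 + 2) / 6 = 17/6 = 2.8333

Step 2 — sample covariance S[i,j] = (1/(n-1)) · Σ_k (x_{k,i} - mean_i) · (x_{k,j} - mean_j), with n-1 = 5.
  S[X,X] = ((-3.8333)·(-3.8333) + (2.1667)·(2.1667) + (-1.8333)·(-1.8333) + (-0.8333)·(-0.8333) + (2.1667)·(2.1667) + (2.1667)·(2.1667)) / 5 = 32.8333/5 = 6.5667
  S[X,Y] = ((-3.8333)·(-0.6667) + (2.1667)·(1.3333) + (-1.8333)·(-1.6667) + (-0.8333)·(2.3333) + (2.1667)·(1.3333) + (2.1667)·(-2.6667)) / 5 = 3.6667/5 = 0.7333
  S[X,Z] = ((-3.8333)·(-1.8333) + (2.1667)·(3.1667) + (-1.8333)·(-0.8333) + (-0.8333)·(-0.8333) + (2.1667)·(1.1667) + (2.1667)·(-0.8333)) / 5 = 16.8333/5 = 3.3667
  S[Y,Y] = ((-0.6667)·(-0.6667) + (1.3333)·(1.3333) + (-1.6667)·(-1.6667) + (2.3333)·(2.3333) + (1.3333)·(1.3333) + (-2.6667)·(-2.6667)) / 5 = 19.3333/5 = 3.8667
  S[Y,Z] = ((-0.6667)·(-1.8333) + (1.3333)·(3.1667) + (-1.6667)·(-0.8333) + (2.3333)·(-0.8333) + (1.3333)·(1.1667) + (-2.6667)·(-0.8333)) / 5 = 8.6667/5 = 1.7333
  S[Z,Z] = ((-1.8333)·(-1.8333) + (3.1667)·(3.1667) + (-0.8333)·(-0.8333) + (-0.8333)·(-0.8333) + (1.1667)·(1.1667) + (-0.8333)·(-0.8333)) / 5 = 16.8333/5 = 3.3667

S is symmetric (S[j,i] = S[i,j]). Assembling:

S = [[6.5667, 0.7333, 3.3667],
 [0.7333, 3.8667, 1.7333],
 [3.3667, 1.7333, 3.3667]]


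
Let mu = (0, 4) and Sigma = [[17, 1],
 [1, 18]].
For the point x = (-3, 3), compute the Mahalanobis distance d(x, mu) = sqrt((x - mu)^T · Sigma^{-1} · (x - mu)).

Step 1 — centre the observation: (x - mu) = (-3, -1).

Step 2 — invert Sigma. det(Sigma) = 17·18 - (1)² = 305.
  Sigma^{-1} = (1/det) · [[d, -b], [-b, a]] = [[0.059, -0.0033],
 [-0.0033, 0.0557]].

Step 3 — form the quadratic (x - mu)^T · Sigma^{-1} · (x - mu):
  Sigma^{-1} · (x - mu) = (-0.1738, -0.0459).
  (x - mu)^T · [Sigma^{-1} · (x - mu)] = (-3)·(-0.1738) + (-1)·(-0.0459) = 0.5672.

Step 4 — take square root: d = √(0.5672) ≈ 0.7531.

d(x, mu) = √(0.5672) ≈ 0.7531


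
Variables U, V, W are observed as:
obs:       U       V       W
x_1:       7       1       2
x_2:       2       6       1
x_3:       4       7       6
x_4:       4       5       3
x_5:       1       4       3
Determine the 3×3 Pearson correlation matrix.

Step 1 — column means:
  mean(U) = (7 + 2 + 4 + 4 + 1) / 5 = 18/5 = 3.6
  mean(V) = (1 + 6 + 7 + 5 + 4) / 5 = 23/5 = 4.6
  mean(W) = (2 + 1 + 6 + 3 + 3) / 5 = 15/5 = 3

Step 2 — sample variances and covariances s[i,j] = (1/(n-1)) · Σ_k (x_{k,i} - mean_i) · (x_{k,j} - mean_j), with n-1 = 4:
  s[U,U] = ((3.4)·(3.4) + (-1.6)·(-1.6) + (0.4)·(0.4) + (0.4)·(0.4) + (-2.6)·(-2.6)) / 4 = 21.2/4 = 5.3
  s[U,V] = ((3.4)·(-3.6) + (-1.6)·(1.4) + (0.4)·(2.4) + (0.4)·(0.4) + (-2.6)·(-0.6)) / 4 = -11.8/4 = -2.95
  s[U,W] = ((3.4)·(-1) + (-1.6)·(-2) + (0.4)·(3) + (0.4)·(0) + (-2.6)·(0)) / 4 = 1/4 = 0.25
  s[V,V] = ((-3.6)·(-3.6) + (1.4)·(1.4) + (2.4)·(2.4) + (0.4)·(0.4) + (-0.6)·(-0.6)) / 4 = 21.2/4 = 5.3
  s[V,W] = ((-3.6)·(-1) + (1.4)·(-2) + (2.4)·(3) + (0.4)·(0) + (-0.6)·(0)) / 4 = 8/4 = 2
  s[W,W] = ((-1)·(-1) + (-2)·(-2) + (3)·(3) + (0)·(0) + (0)·(0)) / 4 = 14/4 = 3.5
  Sample standard deviations s_i = √(s[i,i]):
  s(U) = √(5.3) = 2.3022
  s(V) = √(5.3) = 2.3022
  s(W) = √(3.5) = 1.8708

Step 3 — r_{ij} = s_{ij} / (s_i · s_j):
  r[U,U] = 1 (diagonal).
  r[U,V] = -2.95 / (2.3022 · 2.3022) = -2.95 / 5.3 = -0.5566
  r[U,W] = 0.25 / (2.3022 · 1.8708) = 0.25 / 4.307 = 0.058
  r[V,V] = 1 (diagonal).
  r[V,W] = 2 / (2.3022 · 1.8708) = 2 / 4.307 = 0.4644
  r[W,W] = 1 (diagonal).

R is symmetric with unit diagonal. Assembling:

R = [[1, -0.5566, 0.058],
 [-0.5566, 1, 0.4644],
 [0.058, 0.4644, 1]]


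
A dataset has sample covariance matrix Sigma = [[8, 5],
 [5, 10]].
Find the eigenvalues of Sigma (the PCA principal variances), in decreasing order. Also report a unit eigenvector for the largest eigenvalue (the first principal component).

Step 1 — characteristic polynomial of 2×2 Sigma:
  det(Sigma - λI) = λ² - trace · λ + det = 0.
  trace = 8 + 10 = 18, det = 8·10 - (5)² = 55.
Step 2 — discriminant:
  Δ = trace² - 4·det = 324 - 220 = 104.
Step 3 — eigenvalues:
  λ = (trace ± √Δ)/2 = (18 ± 10.198)/2,
  λ_1 = 14.099,  λ_2 = 3.901.

Step 4 — unit eigenvector for λ_1: solve (Sigma - λ_1 I)v = 0. First row:
  (8 - 14.099)·v_x + (5)·v_y = 0, i.e. (-6.099)·v_x + (5)·v_y = 0,
  so v ∝ (b, λ_1 - a) = (5, 6.099) = u.
  ||u|| = √((5)² + (6.099)²) = √(62.198) ≈ 7.8866,
  v_1 = u/||u|| ≈ (0.634, 0.7733) (||v_1|| = 1).

λ_1 = 14.099,  λ_2 = 3.901;  v_1 ≈ (0.634, 0.7733)


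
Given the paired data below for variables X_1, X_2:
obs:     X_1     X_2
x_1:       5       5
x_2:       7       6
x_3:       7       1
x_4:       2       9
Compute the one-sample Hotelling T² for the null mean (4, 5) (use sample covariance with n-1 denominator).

Step 1 — sample mean vector:
  mean(X_1) = (5 + 7 + 7 + 2) / 4 = 21/4 = 5.25
  mean(X_2) = (5 + 6 + 1 + 9) / 4 = 21/4 = 5.25
  x̄ = (5.25, 5.25),  deviation x̄ - mu_0 = (5.25, 5.25) - (4, 5) = (1.25, 0.25).

Step 2 — sample covariance matrix, S[i,j] = (1/(n-1)) · Σ_k (x_{k,i} - mean_i) · (x_{k,j} - mean_j), divisor n-1 = 3:
  S[X_1,X_1] = ((-0.25)·(-0.25) + (1.75)·(1.75) + (1.75)·(1.75) + (-3.25)·(-3.25)) / 3 = 16.75/3 = 5.5833
  S[X_1,X_2] = ((-0.25)·(-0.25) + (1.75)·(0.75) + (1.75)·(-4.25) + (-3.25)·(3.75)) / 3 = -18.25/3 = -6.0833
  S[X_2,X_2] = ((-0.25)·(-0.25) + (0.75)·(0.75) + (-4.25)·(-4.25) + (3.75)·(3.75)) / 3 = 32.75/3 = 10.9167
  S = [[5.5833, -6.0833],
 [-6.0833, 10.9167]].

Step 3 — invert S. det(S) = 5.5833·10.9167 - (-6.0833)² = 23.9444.
  S^{-1} = (1/det) · [[d, -b], [-b, a]] = [[0.4559, 0.2541],
 [0.2541, 0.2332]].

Step 4 — quadratic form (x̄ - mu_0)^T · S^{-1} · (x̄ - mu_0):
  S^{-1} · (x̄ - mu_0) = (0.6334, 0.3759),
  (x̄ - mu_0)^T · [...] = (1.25)·(0.6334) + (0.25)·(0.3759) = 0.8857.

Step 5 — scale by n: T² = 4 · 0.8857 = 3.5429.

T² ≈ 3.5429


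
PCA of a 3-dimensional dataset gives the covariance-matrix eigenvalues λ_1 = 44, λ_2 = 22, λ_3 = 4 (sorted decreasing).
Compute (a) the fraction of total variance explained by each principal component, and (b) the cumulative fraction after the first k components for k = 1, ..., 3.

Step 1 — total variance = trace(Sigma) = Σ λ_i = 44 + 22 + 4 = 70.

Step 2 — fraction explained by component i = λ_i / Σ λ:
  PC1: 44/70 = 0.6286
  PC2: 22/70 = 0.3143
  PC3: 4/70 = 0.0571

Step 3 — cumulative fraction after k components = (λ_1 + ... + λ_k) / Σ λ:
  k = 1: 44/70 = 0.6286
  k = 2: (44 + 22)/70 = 66/70 = 0.9429
  k = 3: (44 + 22 + 4)/70 = 70/70 = 1

Summary (fraction, with percent):

explained: PC1 0.6286 (62.86%), PC2 0.3143 (31.43%), PC3 0.0571 (5.71%);  cumulative: 0.6286, 0.9429, 1


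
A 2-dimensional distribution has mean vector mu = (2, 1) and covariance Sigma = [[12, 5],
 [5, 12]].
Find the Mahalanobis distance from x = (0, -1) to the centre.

Step 1 — centre the observation: (x - mu) = (-2, -2).

Step 2 — invert Sigma. det(Sigma) = 12·12 - (5)² = 119.
  Sigma^{-1} = (1/det) · [[d, -b], [-b, a]] = [[0.1008, -0.042],
 [-0.042, 0.1008]].

Step 3 — form the quadratic (x - mu)^T · Sigma^{-1} · (x - mu):
  Sigma^{-1} · (x - mu) = (-0.1176, -0.1176).
  (x - mu)^T · [Sigma^{-1} · (x - mu)] = (-2)·(-0.1176) + (-2)·(-0.1176) = 0.4706.

Step 4 — take square root: d = √(0.4706) ≈ 0.686.

d(x, mu) = √(0.4706) ≈ 0.686


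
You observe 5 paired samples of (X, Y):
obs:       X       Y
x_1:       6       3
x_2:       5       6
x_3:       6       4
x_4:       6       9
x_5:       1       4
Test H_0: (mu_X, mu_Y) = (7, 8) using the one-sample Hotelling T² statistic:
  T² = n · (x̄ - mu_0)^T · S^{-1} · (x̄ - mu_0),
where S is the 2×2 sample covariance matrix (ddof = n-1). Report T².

Step 1 — sample mean vector:
  mean(X) = (6 + 5 + 6 + 6 + 1) / 5 = 24/5 = 4.8
  mean(Y) = (3 + 6 + 4 + 9 + 4) / 5 = 26/5 = 5.2
  x̄ = (4.8, 5.2),  deviation x̄ - mu_0 = (4.8, 5.2) - (7, 8) = (-2.2, -2.8).

Step 2 — sample covariance matrix, S[i,j] = (1/(n-1)) · Σ_k (x_{k,i} - mean_i) · (x_{k,j} - mean_j), divisor n-1 = 4:
  S[X,X] = ((1.2)·(1.2) + (0.2)·(0.2) + (1.2)·(1.2) + (1.2)·(1.2) + (-3.8)·(-3.8)) / 4 = 18.8/4 = 4.7
  S[X,Y] = ((1.2)·(-2.2) + (0.2)·(0.8) + (1.2)·(-1.2) + (1.2)·(3.8) + (-3.8)·(-1.2)) / 4 = 5.2/4 = 1.3
  S[Y,Y] = ((-2.2)·(-2.2) + (0.8)·(0.8) + (-1.2)·(-1.2) + (3.8)·(3.8) + (-1.2)·(-1.2)) / 4 = 22.8/4 = 5.7
  S = [[4.7, 1.3],
 [1.3, 5.7]].

Step 3 — invert S. det(S) = 4.7·5.7 - (1.3)² = 25.1.
  S^{-1} = (1/det) · [[d, -b], [-b, a]] = [[0.2271, -0.0518],
 [-0.0518, 0.1873]].

Step 4 — quadratic form (x̄ - mu_0)^T · S^{-1} · (x̄ - mu_0):
  S^{-1} · (x̄ - mu_0) = (-0.3546, -0.4104),
  (x̄ - mu_0)^T · [...] = (-2.2)·(-0.3546) + (-2.8)·(-0.4104) = 1.9291.

Step 5 — scale by n: T² = 5 · 1.9291 = 9.6454.

T² ≈ 9.6454
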